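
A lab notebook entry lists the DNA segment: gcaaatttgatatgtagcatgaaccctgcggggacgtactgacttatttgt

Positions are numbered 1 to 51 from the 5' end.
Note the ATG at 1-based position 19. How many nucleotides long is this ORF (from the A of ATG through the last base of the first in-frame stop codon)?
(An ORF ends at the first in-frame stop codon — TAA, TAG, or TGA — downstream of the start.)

Codons from position 19: ATG (19–21), AAC (22–24), CCT (25–27), GCG (28–30), GGG (31–33), ACG (34–36), TAC (37–39), TGA (40–42).
TGA is the first in-frame stop; ORF spans 19–42, 24 nucleotides.

24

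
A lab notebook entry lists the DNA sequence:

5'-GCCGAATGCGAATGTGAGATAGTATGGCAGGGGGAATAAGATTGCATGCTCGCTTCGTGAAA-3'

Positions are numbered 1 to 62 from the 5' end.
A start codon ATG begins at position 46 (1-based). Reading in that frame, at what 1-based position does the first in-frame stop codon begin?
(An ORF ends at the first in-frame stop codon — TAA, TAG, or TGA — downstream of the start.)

Codons from position 46: ATG (46–48), CTC (49–51), GCT (52–54), TCG (55–57), TGA (58–60).
TGA is a stop codon; it begins at position 58.

58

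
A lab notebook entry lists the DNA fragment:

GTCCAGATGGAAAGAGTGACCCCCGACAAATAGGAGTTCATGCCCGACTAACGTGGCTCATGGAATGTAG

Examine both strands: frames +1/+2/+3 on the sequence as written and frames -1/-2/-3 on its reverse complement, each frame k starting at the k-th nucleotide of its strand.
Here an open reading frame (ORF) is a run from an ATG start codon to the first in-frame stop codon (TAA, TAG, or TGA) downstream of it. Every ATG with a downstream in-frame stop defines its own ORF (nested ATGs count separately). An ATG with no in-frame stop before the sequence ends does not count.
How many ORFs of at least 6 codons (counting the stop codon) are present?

2

Reverse complement (5'→3'): CTACATTCCATGAGCCACGTTAGTCGGGCATGAACTCCTATTTGTCGGGGGTCACTCTTTCCATCTGGAC
Frame +1: GTC CAG ATG GAA AGA GTG ACC CCC GAC AAA TAG GAG TTC ATG CCC GAC TAA CGT GGC TCA TGG AAT GTA — ATG at 7, stop TAG at 31 → 27 nt; ATG at 40, stop TAA at 49 → 12 nt.
Frame +2: TCC AGA TGG AAA GAG TGA CCC CCG ACA AAT AGG AGT TCA TGC CCG ACT AAC GTG GCT CAT GGA ATG TAG — ATG at 65, stop TAG at 68 → 6 nt.
Frame +3: CCA GAT GGA AAG AGT GAC CCC CGA CAA ATA GGA GTT CAT GCC CGA CTA ACG TGG CTC ATG GAA TGT — no ATG→stop ORF.
Frame -1: CTA CAT TCC ATG AGC CAC GTT AGT CGG GCA TGA ACT CCT ATT TGT CGG GGG TCA CTC TTT CCA TCT GGA — ATG at 10, stop TGA at 31 → 24 nt.
Frame -2: TAC ATT CCA TGA GCC ACG TTA GTC GGG CAT GAA CTC CTA TTT GTC GGG GGT CAC TCT TTC CAT CTG GAC — no ATG→stop ORF.
Frame -3: ACA TTC CAT GAG CCA CGT TAG TCG GGC ATG AAC TCC TAT TTG TCG GGG GTC ACT CTT TCC ATC TGG — no ATG→stop ORF.
ORFs ≥ 6 codons: frame +1 7–33 (9 codons), frame -1 10–33 (8 codons). Count = 2.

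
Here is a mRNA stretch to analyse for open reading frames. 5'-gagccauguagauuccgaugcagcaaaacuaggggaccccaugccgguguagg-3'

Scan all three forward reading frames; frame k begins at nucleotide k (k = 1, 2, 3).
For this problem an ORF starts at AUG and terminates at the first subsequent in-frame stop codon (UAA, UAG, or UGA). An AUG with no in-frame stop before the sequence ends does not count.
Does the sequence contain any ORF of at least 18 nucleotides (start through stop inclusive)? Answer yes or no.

Frame 1: GAG CCA UGU AGA UUC CGA UGC AGC AAA ACU AGG GGA CCC CAU GCC GGU GUA — no AUG→stop ORF.
Frame 2: AGC CAU GUA GAU UCC GAU GCA GCA AAA CUA GGG GAC CCC AUG CCG GUG UAG — AUG at 41, stop UAG at 50 → 12 nt.
Frame 3: GCC AUG UAG AUU CCG AUG CAG CAA AAC UAG GGG ACC CCA UGC CGG UGU AGG — AUG at 6, stop UAG at 9 → 6 nt; AUG at 18, stop UAG at 30 → 15 nt.
Largest ORF found is 15 nucleotides < 18, so no.

no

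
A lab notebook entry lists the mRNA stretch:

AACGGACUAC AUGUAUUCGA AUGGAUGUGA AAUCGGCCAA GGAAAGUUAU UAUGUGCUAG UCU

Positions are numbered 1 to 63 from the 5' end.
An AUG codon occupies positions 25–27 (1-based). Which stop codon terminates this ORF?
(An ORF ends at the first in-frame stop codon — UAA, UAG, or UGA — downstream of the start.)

UGA

Codons from position 25: AUG (25–27), UGA (28–30).
The first in-frame stop codon is UGA.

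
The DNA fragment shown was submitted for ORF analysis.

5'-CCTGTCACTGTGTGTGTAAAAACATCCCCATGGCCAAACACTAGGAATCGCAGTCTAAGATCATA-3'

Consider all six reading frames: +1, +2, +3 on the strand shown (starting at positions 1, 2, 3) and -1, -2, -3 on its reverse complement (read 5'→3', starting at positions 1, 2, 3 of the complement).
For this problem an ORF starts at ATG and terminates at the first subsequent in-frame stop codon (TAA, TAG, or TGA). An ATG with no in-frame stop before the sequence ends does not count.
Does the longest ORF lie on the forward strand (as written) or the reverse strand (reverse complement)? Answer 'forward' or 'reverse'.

reverse

Reverse complement (5'→3'): TATGATCTTAGACTGCGATTCCTAGTGTTTGGCCATGGGGATGTTTTTACACACACAGTGACAGG
Frame +1: CCT GTC ACT GTG TGT GTA AAA ACA TCC CCA TGG CCA AAC ACT AGG AAT CGC AGT CTA AGA TCA — no ATG→stop ORF.
Frame +2: CTG TCA CTG TGT GTG TAA AAA CAT CCC CAT GGC CAA ACA CTA GGA ATC GCA GTC TAA GAT CAT — no ATG→stop ORF.
Frame +3: TGT CAC TGT GTG TGT AAA AAC ATC CCC ATG GCC AAA CAC TAG GAA TCG CAG TCT AAG ATC ATA — ATG at 30, stop TAG at 42 → 15 nt.
Frame -1: TAT GAT CTT AGA CTG CGA TTC CTA GTG TTT GGC CAT GGG GAT GTT TTT ACA CAC ACA GTG ACA — no ATG→stop ORF.
Frame -2: ATG ATC TTA GAC TGC GAT TCC TAG TGT TTG GCC ATG GGG ATG TTT TTA CAC ACA CAG TGA CAG — ATG at 2, stop TAG at 23 → 24 nt; ATG at 35, stop TGA at 59 → 27 nt; ATG at 41, stop TGA at 59 → 21 nt.
Frame -3: TGA TCT TAG ACT GCG ATT CCT AGT GTT TGG CCA TGG GGA TGT TTT TAC ACA CAC AGT GAC AGG — no ATG→stop ORF.
Forward-strand max 15 nt; reverse-strand max 27 nt. The reverse strand has the longer ORF.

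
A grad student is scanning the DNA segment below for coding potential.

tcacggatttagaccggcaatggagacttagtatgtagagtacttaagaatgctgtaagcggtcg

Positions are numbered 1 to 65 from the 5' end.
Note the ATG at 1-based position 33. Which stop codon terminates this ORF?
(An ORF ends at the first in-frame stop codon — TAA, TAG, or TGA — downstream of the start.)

TAG

Codons from position 33: ATG (33–35), TAG (36–38).
The first in-frame stop codon is TAG.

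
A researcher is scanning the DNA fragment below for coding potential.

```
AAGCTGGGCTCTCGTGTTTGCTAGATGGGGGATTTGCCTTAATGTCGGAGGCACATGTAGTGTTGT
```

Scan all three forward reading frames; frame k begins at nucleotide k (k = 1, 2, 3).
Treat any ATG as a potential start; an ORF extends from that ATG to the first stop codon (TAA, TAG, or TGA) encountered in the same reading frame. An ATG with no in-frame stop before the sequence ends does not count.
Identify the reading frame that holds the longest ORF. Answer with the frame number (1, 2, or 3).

1

Frame 1: AAG CTG GGC TCT CGT GTT TGC TAG ATG GGG GAT TTG CCT TAA TGT CGG AGG CAC ATG TAG TGT TGT — ATG at 25, stop TAA at 40 → 18 nt; ATG at 55, stop TAG at 58 → 6 nt.
Frame 2: AGC TGG GCT CTC GTG TTT GCT AGA TGG GGG ATT TGC CTT AAT GTC GGA GGC ACA TGT AGT GTT — no ATG→stop ORF.
Frame 3: GCT GGG CTC TCG TGT TTG CTA GAT GGG GGA TTT GCC TTA ATG TCG GAG GCA CAT GTA GTG TTG — no ATG→stop ORF.
Longest ORF is 18 nt in frame 1 (positions 25–42).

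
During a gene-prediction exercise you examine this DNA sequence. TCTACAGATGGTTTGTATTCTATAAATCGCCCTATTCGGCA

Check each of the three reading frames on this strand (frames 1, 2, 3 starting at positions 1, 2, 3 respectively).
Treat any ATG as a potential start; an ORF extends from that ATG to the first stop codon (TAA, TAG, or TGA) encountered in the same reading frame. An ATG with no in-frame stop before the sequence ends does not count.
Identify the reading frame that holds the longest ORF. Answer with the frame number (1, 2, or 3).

2

Frame 1: TCT ACA GAT GGT TTG TAT TCT ATA AAT CGC CCT ATT CGG — no ATG→stop ORF.
Frame 2: CTA CAG ATG GTT TGT ATT CTA TAA ATC GCC CTA TTC GGC — ATG at 8, stop TAA at 23 → 18 nt.
Frame 3: TAC AGA TGG TTT GTA TTC TAT AAA TCG CCC TAT TCG GCA — no ATG→stop ORF.
Longest ORF is 18 nt in frame 2 (positions 8–25).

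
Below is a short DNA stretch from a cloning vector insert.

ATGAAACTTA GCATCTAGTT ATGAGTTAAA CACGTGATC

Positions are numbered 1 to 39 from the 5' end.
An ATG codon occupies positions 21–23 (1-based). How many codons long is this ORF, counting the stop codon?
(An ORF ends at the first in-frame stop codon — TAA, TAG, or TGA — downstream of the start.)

3

Codons from position 21: ATG (21–23), AGT (24–26), TAA (27–29).
TAA is the first in-frame stop; that's 3 codons including the stop.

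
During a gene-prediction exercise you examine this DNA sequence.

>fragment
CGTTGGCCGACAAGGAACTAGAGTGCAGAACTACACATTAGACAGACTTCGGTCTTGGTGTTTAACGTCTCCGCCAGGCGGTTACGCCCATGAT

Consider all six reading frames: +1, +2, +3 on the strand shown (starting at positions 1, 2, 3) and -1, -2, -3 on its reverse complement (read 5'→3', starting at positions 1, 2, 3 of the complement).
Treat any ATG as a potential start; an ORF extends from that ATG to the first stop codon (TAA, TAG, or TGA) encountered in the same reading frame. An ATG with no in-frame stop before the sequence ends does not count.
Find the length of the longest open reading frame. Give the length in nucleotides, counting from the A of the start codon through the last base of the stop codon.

30

Reverse complement (5'→3'): ATCATGGGCGTAACCGCCTGGCGGAGACGTTAAACACCAAGACCGAAGTCTGTCTAATGTGTAGTTCTGCACTCTAGTTCCTTGTCGGCCAACG
Frame +1: CGT TGG CCG ACA AGG AAC TAG AGT GCA GAA CTA CAC ATT AGA CAG ACT TCG GTC TTG GTG TTT AAC GTC TCC GCC AGG CGG TTA CGC CCA TGA — no ATG→stop ORF.
Frame +2: GTT GGC CGA CAA GGA ACT AGA GTG CAG AAC TAC ACA TTA GAC AGA CTT CGG TCT TGG TGT TTA ACG TCT CCG CCA GGC GGT TAC GCC CAT GAT — no ATG→stop ORF.
Frame +3: TTG GCC GAC AAG GAA CTA GAG TGC AGA ACT ACA CAT TAG ACA GAC TTC GGT CTT GGT GTT TAA CGT CTC CGC CAG GCG GTT ACG CCC ATG — no ATG→stop ORF.
Frame -1: ATC ATG GGC GTA ACC GCC TGG CGG AGA CGT TAA ACA CCA AGA CCG AAG TCT GTC TAA TGT GTA GTT CTG CAC TCT AGT TCC TTG TCG GCC AAC — ATG at 4, stop TAA at 31 → 30 nt.
Frame -2: TCA TGG GCG TAA CCG CCT GGC GGA GAC GTT AAA CAC CAA GAC CGA AGT CTG TCT AAT GTG TAG TTC TGC ACT CTA GTT CCT TGT CGG CCA ACG — no ATG→stop ORF.
Frame -3: CAT GGG CGT AAC CGC CTG GCG GAG ACG TTA AAC ACC AAG ACC GAA GTC TGT CTA ATG TGT AGT TCT GCA CTC TAG TTC CTT GTC GGC CAA — ATG at 57, stop TAG at 75 → 21 nt.
Longest: frame -1, positions 4–33, 30 nt = 10 codons = 9 aa. → 30 nucleotides.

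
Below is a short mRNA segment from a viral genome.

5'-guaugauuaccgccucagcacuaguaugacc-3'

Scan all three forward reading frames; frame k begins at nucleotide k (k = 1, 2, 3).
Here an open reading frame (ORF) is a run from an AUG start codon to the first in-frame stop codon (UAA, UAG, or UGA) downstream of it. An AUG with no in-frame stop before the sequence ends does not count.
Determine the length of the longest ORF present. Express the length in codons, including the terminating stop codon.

9

Frame 1: GUA UGA UUA CCG CCU CAG CAC UAG UAU GAC — no AUG→stop ORF.
Frame 2: UAU GAU UAC CGC CUC AGC ACU AGU AUG ACC — no AUG→stop ORF.
Frame 3: AUG AUU ACC GCC UCA GCA CUA GUA UGA — AUG at 3, stop UGA at 27 → 27 nt.
Longest: frame 3, positions 3–29, 27 nt = 9 codons = 8 aa. → 9 codons.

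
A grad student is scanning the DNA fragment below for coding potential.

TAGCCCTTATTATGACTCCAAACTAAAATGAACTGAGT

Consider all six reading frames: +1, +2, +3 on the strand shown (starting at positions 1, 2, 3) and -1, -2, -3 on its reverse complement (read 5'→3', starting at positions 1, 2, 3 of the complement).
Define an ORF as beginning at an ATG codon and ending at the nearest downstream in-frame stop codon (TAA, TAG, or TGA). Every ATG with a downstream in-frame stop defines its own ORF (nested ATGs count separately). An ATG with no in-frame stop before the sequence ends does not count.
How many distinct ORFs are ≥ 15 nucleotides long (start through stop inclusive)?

Reverse complement (5'→3'): ACTCAGTTCATTTTAGTTTGGAGTCATAATAAGGGCTA
Frame +1: TAG CCC TTA TTA TGA CTC CAA ACT AAA ATG AAC TGA — ATG at 28, stop TGA at 34 → 9 nt.
Frame +2: AGC CCT TAT TAT GAC TCC AAA CTA AAA TGA ACT GAG — no ATG→stop ORF.
Frame +3: GCC CTT ATT ATG ACT CCA AAC TAA AAT GAA CTG AGT — ATG at 12, stop TAA at 24 → 15 nt.
Frame -1: ACT CAG TTC ATT TTA GTT TGG AGT CAT AAT AAG GGC — no ATG→stop ORF.
Frame -2: CTC AGT TCA TTT TAG TTT GGA GTC ATA ATA AGG GCT — no ATG→stop ORF.
Frame -3: TCA GTT CAT TTT AGT TTG GAG TCA TAA TAA GGG CTA — no ATG→stop ORF.
ORFs ≥ 15 nucleotides: frame +3 12–26 (15 nucleotides). Count = 1.

1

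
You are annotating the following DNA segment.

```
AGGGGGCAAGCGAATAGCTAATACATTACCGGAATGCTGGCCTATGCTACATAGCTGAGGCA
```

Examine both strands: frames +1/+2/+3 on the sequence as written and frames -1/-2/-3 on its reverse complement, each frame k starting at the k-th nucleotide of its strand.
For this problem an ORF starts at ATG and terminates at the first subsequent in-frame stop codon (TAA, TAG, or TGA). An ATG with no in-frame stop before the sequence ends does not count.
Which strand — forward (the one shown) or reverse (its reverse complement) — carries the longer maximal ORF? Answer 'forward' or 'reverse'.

forward

Reverse complement (5'→3'): TGCCTCAGCTATGTAGCATAGGCCAGCATTCCGGTAATGTATTAGCTATTCGCTTGCCCCCT
Frame +1: AGG GGG CAA GCG AAT AGC TAA TAC ATT ACC GGA ATG CTG GCC TAT GCT ACA TAG CTG AGG — ATG at 34, stop TAG at 52 → 21 nt.
Frame +2: GGG GGC AAG CGA ATA GCT AAT ACA TTA CCG GAA TGC TGG CCT ATG CTA CAT AGC TGA GGC — ATG at 44, stop TGA at 56 → 15 nt.
Frame +3: GGG GCA AGC GAA TAG CTA ATA CAT TAC CGG AAT GCT GGC CTA TGC TAC ATA GCT GAG GCA — no ATG→stop ORF.
Frame -1: TGC CTC AGC TAT GTA GCA TAG GCC AGC ATT CCG GTA ATG TAT TAG CTA TTC GCT TGC CCC — ATG at 37, stop TAG at 43 → 9 nt.
Frame -2: GCC TCA GCT ATG TAG CAT AGG CCA GCA TTC CGG TAA TGT ATT AGC TAT TCG CTT GCC CCC — ATG at 11, stop TAG at 14 → 6 nt.
Frame -3: CCT CAG CTA TGT AGC ATA GGC CAG CAT TCC GGT AAT GTA TTA GCT ATT CGC TTG CCC CCT — no ATG→stop ORF.
Forward-strand max 21 nt; reverse-strand max 9 nt. The forward strand has the longer ORF.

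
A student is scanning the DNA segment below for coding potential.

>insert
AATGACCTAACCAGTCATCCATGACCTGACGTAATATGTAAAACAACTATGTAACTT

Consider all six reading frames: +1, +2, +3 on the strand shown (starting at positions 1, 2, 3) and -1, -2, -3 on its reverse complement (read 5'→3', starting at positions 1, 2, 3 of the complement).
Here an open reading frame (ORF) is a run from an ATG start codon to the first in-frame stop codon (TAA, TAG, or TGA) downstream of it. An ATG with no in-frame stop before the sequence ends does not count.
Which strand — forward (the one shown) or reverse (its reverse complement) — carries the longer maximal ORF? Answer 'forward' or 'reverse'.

reverse

Reverse complement (5'→3'): AAGTTACATAGTTGTTTTACATATTACGTCAGGTCATGGATGACTGGTTAGGTCATT
Frame +1: AAT GAC CTA ACC AGT CAT CCA TGA CCT GAC GTA ATA TGT AAA ACA ACT ATG TAA CTT — ATG at 49, stop TAA at 52 → 6 nt.
Frame +2: ATG ACC TAA CCA GTC ATC CAT GAC CTG ACG TAA TAT GTA AAA CAA CTA TGT AAC — ATG at 2, stop TAA at 8 → 9 nt.
Frame +3: TGA CCT AAC CAG TCA TCC ATG ACC TGA CGT AAT ATG TAA AAC AAC TAT GTA ACT — ATG at 21, stop TGA at 27 → 9 nt; ATG at 36, stop TAA at 39 → 6 nt.
Frame -1: AAG TTA CAT AGT TGT TTT ACA TAT TAC GTC AGG TCA TGG ATG ACT GGT TAG GTC ATT — ATG at 40, stop TAG at 49 → 12 nt.
Frame -2: AGT TAC ATA GTT GTT TTA CAT ATT ACG TCA GGT CAT GGA TGA CTG GTT AGG TCA — no ATG→stop ORF.
Frame -3: GTT ACA TAG TTG TTT TAC ATA TTA CGT CAG GTC ATG GAT GAC TGG TTA GGT CAT — no ATG→stop ORF.
Forward-strand max 9 nt; reverse-strand max 12 nt. The reverse strand has the longer ORF.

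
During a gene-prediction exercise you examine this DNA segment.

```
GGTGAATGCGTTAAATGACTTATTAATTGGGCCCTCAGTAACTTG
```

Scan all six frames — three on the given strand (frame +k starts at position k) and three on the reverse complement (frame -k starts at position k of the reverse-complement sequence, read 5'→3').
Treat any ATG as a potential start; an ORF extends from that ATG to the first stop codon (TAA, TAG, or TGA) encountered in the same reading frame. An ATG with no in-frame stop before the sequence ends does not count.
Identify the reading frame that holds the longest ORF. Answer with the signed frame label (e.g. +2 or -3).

Reverse complement (5'→3'): CAAGTTACTGAGGGCCCAATTAATAAGTCATTTAACGCATTCACC
Frame +1: GGT GAA TGC GTT AAA TGA CTT ATT AAT TGG GCC CTC AGT AAC TTG — no ATG→stop ORF.
Frame +2: GTG AAT GCG TTA AAT GAC TTA TTA ATT GGG CCC TCA GTA ACT — no ATG→stop ORF.
Frame +3: TGA ATG CGT TAA ATG ACT TAT TAA TTG GGC CCT CAG TAA CTT — ATG at 6, stop TAA at 12 → 9 nt; ATG at 15, stop TAA at 24 → 12 nt.
Frame -1: CAA GTT ACT GAG GGC CCA ATT AAT AAG TCA TTT AAC GCA TTC ACC — no ATG→stop ORF.
Frame -2: AAG TTA CTG AGG GCC CAA TTA ATA AGT CAT TTA ACG CAT TCA — no ATG→stop ORF.
Frame -3: AGT TAC TGA GGG CCC AAT TAA TAA GTC ATT TAA CGC ATT CAC — no ATG→stop ORF.
Longest ORF is 12 nt in frame +3 (positions 15–26).

+3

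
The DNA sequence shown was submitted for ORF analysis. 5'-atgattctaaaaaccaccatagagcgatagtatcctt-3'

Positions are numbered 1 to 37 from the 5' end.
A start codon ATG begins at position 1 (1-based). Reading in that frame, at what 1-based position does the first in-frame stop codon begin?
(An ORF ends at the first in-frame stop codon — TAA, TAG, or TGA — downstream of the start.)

28

Codons from position 1: ATG (1–3), ATT (4–6), CTA (7–9), AAA (10–12), ACC (13–15), ACC (16–18), ATA (19–21), GAG (22–24), CGA (25–27), TAG (28–30).
TAG is a stop codon; it begins at position 28.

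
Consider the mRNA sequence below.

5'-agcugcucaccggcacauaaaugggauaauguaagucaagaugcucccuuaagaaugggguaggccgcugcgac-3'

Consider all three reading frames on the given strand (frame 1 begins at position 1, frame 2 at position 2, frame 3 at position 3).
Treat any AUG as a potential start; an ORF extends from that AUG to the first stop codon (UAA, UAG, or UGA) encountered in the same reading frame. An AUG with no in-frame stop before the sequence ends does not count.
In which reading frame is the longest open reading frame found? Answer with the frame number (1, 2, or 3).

Frame 1: AGC UGC UCA CCG GCA CAU AAA UGG GAU AAU GUA AGU CAA GAU GCU CCC UUA AGA AUG GGG UAG GCC GCU GCG — AUG at 55, stop UAG at 61 → 9 nt.
Frame 2: GCU GCU CAC CGG CAC AUA AAU GGG AUA AUG UAA GUC AAG AUG CUC CCU UAA GAA UGG GGU AGG CCG CUG CGA — AUG at 29, stop UAA at 32 → 6 nt; AUG at 41, stop UAA at 50 → 12 nt.
Frame 3: CUG CUC ACC GGC ACA UAA AUG GGA UAA UGU AAG UCA AGA UGC UCC CUU AAG AAU GGG GUA GGC CGC UGC GAC — AUG at 21, stop UAA at 27 → 9 nt.
Longest ORF is 12 nt in frame 2 (positions 41–52).

2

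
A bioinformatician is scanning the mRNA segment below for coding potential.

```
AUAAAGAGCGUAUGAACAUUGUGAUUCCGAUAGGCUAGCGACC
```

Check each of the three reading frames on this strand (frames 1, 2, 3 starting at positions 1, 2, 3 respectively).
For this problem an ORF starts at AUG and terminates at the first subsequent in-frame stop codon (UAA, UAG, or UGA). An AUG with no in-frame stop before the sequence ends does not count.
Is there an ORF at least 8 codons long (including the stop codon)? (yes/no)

Frame 1: AUA AAG AGC GUA UGA ACA UUG UGA UUC CGA UAG GCU AGC GAC — no AUG→stop ORF.
Frame 2: UAA AGA GCG UAU GAA CAU UGU GAU UCC GAU AGG CUA GCG ACC — no AUG→stop ORF.
Frame 3: AAA GAG CGU AUG AAC AUU GUG AUU CCG AUA GGC UAG CGA — AUG at 12, stop UAG at 36 → 27 nt.
Frame 3 has an ORF of 9 codons (positions 12–38) ≥ 8, so yes.

yes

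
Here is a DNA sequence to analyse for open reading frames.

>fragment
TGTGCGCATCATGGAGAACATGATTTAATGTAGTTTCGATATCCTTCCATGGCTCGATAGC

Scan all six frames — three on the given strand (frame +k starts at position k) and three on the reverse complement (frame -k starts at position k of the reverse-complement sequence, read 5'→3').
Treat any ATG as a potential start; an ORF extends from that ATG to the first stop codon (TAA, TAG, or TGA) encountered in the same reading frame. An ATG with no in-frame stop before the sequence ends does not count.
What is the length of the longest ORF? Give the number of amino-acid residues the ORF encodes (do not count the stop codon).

Reverse complement (5'→3'): GCTATCGAGCCATGGAAGGATATCGAAACTACATTAAATCATGTTCTCCATGATGCGCACA
Frame +1: TGT GCG CAT CAT GGA GAA CAT GAT TTA ATG TAG TTT CGA TAT CCT TCC ATG GCT CGA TAG — ATG at 28, stop TAG at 31 → 6 nt; ATG at 49, stop TAG at 58 → 12 nt.
Frame +2: GTG CGC ATC ATG GAG AAC ATG ATT TAA TGT AGT TTC GAT ATC CTT CCA TGG CTC GAT AGC — ATG at 11, stop TAA at 26 → 18 nt; ATG at 20, stop TAA at 26 → 9 nt.
Frame +3: TGC GCA TCA TGG AGA ACA TGA TTT AAT GTA GTT TCG ATA TCC TTC CAT GGC TCG ATA — no ATG→stop ORF.
Frame -1: GCT ATC GAG CCA TGG AAG GAT ATC GAA ACT ACA TTA AAT CAT GTT CTC CAT GAT GCG CAC — no ATG→stop ORF.
Frame -2: CTA TCG AGC CAT GGA AGG ATA TCG AAA CTA CAT TAA ATC ATG TTC TCC ATG ATG CGC ACA — no ATG→stop ORF.
Frame -3: TAT CGA GCC ATG GAA GGA TAT CGA AAC TAC ATT AAA TCA TGT TCT CCA TGA TGC GCA — ATG at 12, stop TGA at 51 → 42 nt.
Longest: frame -3, positions 12–53, 42 nt = 14 codons = 13 aa. → 13 amino acids.

13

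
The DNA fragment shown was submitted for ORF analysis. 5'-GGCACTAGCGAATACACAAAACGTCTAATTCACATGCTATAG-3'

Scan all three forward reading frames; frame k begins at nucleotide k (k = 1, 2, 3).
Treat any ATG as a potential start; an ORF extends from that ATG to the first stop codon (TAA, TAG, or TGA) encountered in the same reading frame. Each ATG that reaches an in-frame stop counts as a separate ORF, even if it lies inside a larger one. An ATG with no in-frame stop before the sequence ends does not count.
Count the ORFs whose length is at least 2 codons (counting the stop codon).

Frame 1: GGC ACT AGC GAA TAC ACA AAA CGT CTA ATT CAC ATG CTA TAG — ATG at 34, stop TAG at 40 → 9 nt.
Frame 2: GCA CTA GCG AAT ACA CAA AAC GTC TAA TTC ACA TGC TAT — no ATG→stop ORF.
Frame 3: CAC TAG CGA ATA CAC AAA ACG TCT AAT TCA CAT GCT ATA — no ATG→stop ORF.
ORFs ≥ 2 codons: frame 1 34–42 (3 codons). Count = 1.

1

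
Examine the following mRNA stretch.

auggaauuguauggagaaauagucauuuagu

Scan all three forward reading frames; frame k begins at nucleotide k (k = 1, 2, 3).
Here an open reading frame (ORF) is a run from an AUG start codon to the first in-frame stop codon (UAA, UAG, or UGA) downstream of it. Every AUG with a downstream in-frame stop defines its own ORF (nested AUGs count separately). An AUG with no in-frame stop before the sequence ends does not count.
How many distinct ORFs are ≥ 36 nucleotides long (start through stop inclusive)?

0

Frame 1: AUG GAA UUG UAU GGA GAA AUA GUC AUU UAG — AUG at 1, stop UAG at 28 → 30 nt.
Frame 2: UGG AAU UGU AUG GAG AAA UAG UCA UUU AGU — AUG at 11, stop UAG at 20 → 12 nt.
Frame 3: GGA AUU GUA UGG AGA AAU AGU CAU UUA — no AUG→stop ORF.
No ORF reaches 36 nucleotides. Count = 0.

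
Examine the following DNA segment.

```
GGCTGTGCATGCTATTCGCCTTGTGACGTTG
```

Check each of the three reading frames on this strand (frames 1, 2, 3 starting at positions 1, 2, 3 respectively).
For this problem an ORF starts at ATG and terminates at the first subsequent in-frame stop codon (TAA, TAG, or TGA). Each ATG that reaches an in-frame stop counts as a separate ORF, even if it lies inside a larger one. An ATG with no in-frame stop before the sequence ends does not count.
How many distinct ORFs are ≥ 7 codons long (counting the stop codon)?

Frame 1: GGC TGT GCA TGC TAT TCG CCT TGT GAC GTT — no ATG→stop ORF.
Frame 2: GCT GTG CAT GCT ATT CGC CTT GTG ACG TTG — no ATG→stop ORF.
Frame 3: CTG TGC ATG CTA TTC GCC TTG TGA CGT — ATG at 9, stop TGA at 24 → 18 nt.
No ORF reaches 7 codons. Count = 0.

0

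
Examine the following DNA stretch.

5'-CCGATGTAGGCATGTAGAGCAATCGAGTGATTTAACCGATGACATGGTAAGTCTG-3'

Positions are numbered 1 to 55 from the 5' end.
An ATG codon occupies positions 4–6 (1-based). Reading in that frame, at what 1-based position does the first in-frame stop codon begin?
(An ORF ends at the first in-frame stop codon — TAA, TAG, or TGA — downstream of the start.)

Codons from position 4: ATG (4–6), TAG (7–9).
TAG is a stop codon; it begins at position 7.

7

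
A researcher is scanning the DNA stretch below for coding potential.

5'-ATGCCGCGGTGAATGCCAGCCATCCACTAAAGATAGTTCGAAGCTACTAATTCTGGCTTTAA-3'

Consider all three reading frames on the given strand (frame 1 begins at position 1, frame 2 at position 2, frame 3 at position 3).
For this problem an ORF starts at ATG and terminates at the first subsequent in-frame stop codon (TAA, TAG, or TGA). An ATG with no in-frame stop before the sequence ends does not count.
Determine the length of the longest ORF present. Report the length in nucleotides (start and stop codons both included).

18

Frame 1: ATG CCG CGG TGA ATG CCA GCC ATC CAC TAA AGA TAG TTC GAA GCT ACT AAT TCT GGC TTT — ATG at 1, stop TGA at 10 → 12 nt; ATG at 13, stop TAA at 28 → 18 nt.
Frame 2: TGC CGC GGT GAA TGC CAG CCA TCC ACT AAA GAT AGT TCG AAG CTA CTA ATT CTG GCT TTA — no ATG→stop ORF.
Frame 3: GCC GCG GTG AAT GCC AGC CAT CCA CTA AAG ATA GTT CGA AGC TAC TAA TTC TGG CTT TAA — no ATG→stop ORF.
Longest: frame 1, positions 13–30, 18 nt = 6 codons = 5 aa. → 18 nucleotides.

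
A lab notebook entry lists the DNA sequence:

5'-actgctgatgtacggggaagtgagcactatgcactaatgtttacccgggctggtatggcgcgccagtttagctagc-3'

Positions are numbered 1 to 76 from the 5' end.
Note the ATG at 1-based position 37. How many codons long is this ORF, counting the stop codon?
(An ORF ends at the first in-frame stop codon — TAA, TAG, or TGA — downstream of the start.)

Codons from position 37: ATG (37–39), TTT (40–42), ACC (43–45), CGG (46–48), GCT (49–51), GGT (52–54), ATG (55–57), GCG (58–60), CGC (61–63), CAG (64–66), TTT (67–69), AGC (70–72), TAG (73–75).
TAG is the first in-frame stop; that's 13 codons including the stop.

13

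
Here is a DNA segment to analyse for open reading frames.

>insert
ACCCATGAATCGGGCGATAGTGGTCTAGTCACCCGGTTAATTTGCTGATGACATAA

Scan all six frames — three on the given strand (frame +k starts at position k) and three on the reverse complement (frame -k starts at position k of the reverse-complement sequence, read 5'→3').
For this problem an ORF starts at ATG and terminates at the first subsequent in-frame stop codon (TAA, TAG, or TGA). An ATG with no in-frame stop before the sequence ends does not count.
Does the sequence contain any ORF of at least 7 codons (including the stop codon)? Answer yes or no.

yes

Reverse complement (5'→3'): TTATGTCATCAGCAAATTAACCGGGTGACTAGACCACTATCGCCCGATTCATGGGT
Frame +1: ACC CAT GAA TCG GGC GAT AGT GGT CTA GTC ACC CGG TTA ATT TGC TGA TGA CAT — no ATG→stop ORF.
Frame +2: CCC ATG AAT CGG GCG ATA GTG GTC TAG TCA CCC GGT TAA TTT GCT GAT GAC ATA — ATG at 5, stop TAG at 26 → 24 nt.
Frame +3: CCA TGA ATC GGG CGA TAG TGG TCT AGT CAC CCG GTT AAT TTG CTG ATG ACA TAA — ATG at 48, stop TAA at 54 → 9 nt.
Frame -1: TTA TGT CAT CAG CAA ATT AAC CGG GTG ACT AGA CCA CTA TCG CCC GAT TCA TGG — no ATG→stop ORF.
Frame -2: TAT GTC ATC AGC AAA TTA ACC GGG TGA CTA GAC CAC TAT CGC CCG ATT CAT GGG — no ATG→stop ORF.
Frame -3: ATG TCA TCA GCA AAT TAA CCG GGT GAC TAG ACC ACT ATC GCC CGA TTC ATG GGT — ATG at 3, stop TAA at 18 → 18 nt.
Frame +2 has an ORF of 8 codons (positions 5–28) ≥ 7, so yes.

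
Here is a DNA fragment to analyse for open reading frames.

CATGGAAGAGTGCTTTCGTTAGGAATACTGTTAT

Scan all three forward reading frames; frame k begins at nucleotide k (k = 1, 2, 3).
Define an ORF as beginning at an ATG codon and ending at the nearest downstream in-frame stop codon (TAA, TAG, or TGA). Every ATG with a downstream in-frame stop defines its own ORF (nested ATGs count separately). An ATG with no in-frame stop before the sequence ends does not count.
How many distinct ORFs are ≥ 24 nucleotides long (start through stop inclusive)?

Frame 1: CAT GGA AGA GTG CTT TCG TTA GGA ATA CTG TTA — no ATG→stop ORF.
Frame 2: ATG GAA GAG TGC TTT CGT TAG GAA TAC TGT TAT — ATG at 2, stop TAG at 20 → 21 nt.
Frame 3: TGG AAG AGT GCT TTC GTT AGG AAT ACT GTT — no ATG→stop ORF.
No ORF reaches 24 nucleotides. Count = 0.

0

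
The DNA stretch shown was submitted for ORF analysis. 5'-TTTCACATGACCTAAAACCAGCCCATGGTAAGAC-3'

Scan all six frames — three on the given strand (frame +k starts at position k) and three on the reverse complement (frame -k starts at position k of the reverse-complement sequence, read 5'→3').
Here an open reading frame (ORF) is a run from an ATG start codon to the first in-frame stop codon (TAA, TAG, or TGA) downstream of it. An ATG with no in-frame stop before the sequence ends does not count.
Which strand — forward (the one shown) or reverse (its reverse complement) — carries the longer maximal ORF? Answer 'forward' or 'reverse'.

Reverse complement (5'→3'): GTCTTACCATGGGCTGGTTTTAGGTCATGTGAAA
Frame +1: TTT CAC ATG ACC TAA AAC CAG CCC ATG GTA AGA — ATG at 7, stop TAA at 13 → 9 nt.
Frame +2: TTC ACA TGA CCT AAA ACC AGC CCA TGG TAA GAC — no ATG→stop ORF.
Frame +3: TCA CAT GAC CTA AAA CCA GCC CAT GGT AAG — no ATG→stop ORF.
Frame -1: GTC TTA CCA TGG GCT GGT TTT AGG TCA TGT GAA — no ATG→stop ORF.
Frame -2: TCT TAC CAT GGG CTG GTT TTA GGT CAT GTG AAA — no ATG→stop ORF.
Frame -3: CTT ACC ATG GGC TGG TTT TAG GTC ATG TGA — ATG at 9, stop TAG at 21 → 15 nt; ATG at 27, stop TGA at 30 → 6 nt.
Forward-strand max 9 nt; reverse-strand max 15 nt. The reverse strand has the longer ORF.

reverse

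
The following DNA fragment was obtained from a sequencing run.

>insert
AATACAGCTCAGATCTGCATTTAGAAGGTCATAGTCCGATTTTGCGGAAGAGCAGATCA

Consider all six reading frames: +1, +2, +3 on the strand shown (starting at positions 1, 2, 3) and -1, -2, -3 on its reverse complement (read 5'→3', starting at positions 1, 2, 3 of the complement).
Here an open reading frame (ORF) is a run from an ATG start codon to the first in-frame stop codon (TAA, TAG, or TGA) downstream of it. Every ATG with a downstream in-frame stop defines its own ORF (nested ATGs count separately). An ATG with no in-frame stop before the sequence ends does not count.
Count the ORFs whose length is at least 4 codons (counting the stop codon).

Reverse complement (5'→3'): TGATCTGCTCTTCCGCAAAATCGGACTATGACCTTCTAAATGCAGATCTGAGCTGTATT
Frame +1: AAT ACA GCT CAG ATC TGC ATT TAG AAG GTC ATA GTC CGA TTT TGC GGA AGA GCA GAT — no ATG→stop ORF.
Frame +2: ATA CAG CTC AGA TCT GCA TTT AGA AGG TCA TAG TCC GAT TTT GCG GAA GAG CAG ATC — no ATG→stop ORF.
Frame +3: TAC AGC TCA GAT CTG CAT TTA GAA GGT CAT AGT CCG ATT TTG CGG AAG AGC AGA TCA — no ATG→stop ORF.
Frame -1: TGA TCT GCT CTT CCG CAA AAT CGG ACT ATG ACC TTC TAA ATG CAG ATC TGA GCT GTA — ATG at 28, stop TAA at 37 → 12 nt; ATG at 40, stop TGA at 49 → 12 nt.
Frame -2: GAT CTG CTC TTC CGC AAA ATC GGA CTA TGA CCT TCT AAA TGC AGA TCT GAG CTG TAT — no ATG→stop ORF.
Frame -3: ATC TGC TCT TCC GCA AAA TCG GAC TAT GAC CTT CTA AAT GCA GAT CTG AGC TGT ATT — no ATG→stop ORF.
ORFs ≥ 4 codons: frame -1 28–39 (4 codons), frame -1 40–51 (4 codons). Count = 2.

2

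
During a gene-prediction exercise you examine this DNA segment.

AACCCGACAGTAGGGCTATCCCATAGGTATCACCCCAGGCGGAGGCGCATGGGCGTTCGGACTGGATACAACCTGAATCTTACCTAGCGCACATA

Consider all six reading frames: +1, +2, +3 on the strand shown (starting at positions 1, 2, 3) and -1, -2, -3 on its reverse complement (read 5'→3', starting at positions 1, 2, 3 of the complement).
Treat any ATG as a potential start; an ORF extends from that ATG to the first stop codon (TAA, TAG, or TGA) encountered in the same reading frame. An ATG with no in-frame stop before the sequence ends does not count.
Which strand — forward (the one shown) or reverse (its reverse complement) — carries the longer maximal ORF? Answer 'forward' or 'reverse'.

forward

Reverse complement (5'→3'): TATGTGCGCTAGGTAAGATTCAGGTTGTATCCAGTCCGAACGCCCATGCGCCTCCGCCTGGGGTGATACCTATGGGATAGCCCTACTGTCGGGTT
Frame +1: AAC CCG ACA GTA GGG CTA TCC CAT AGG TAT CAC CCC AGG CGG AGG CGC ATG GGC GTT CGG ACT GGA TAC AAC CTG AAT CTT ACC TAG CGC ACA — ATG at 49, stop TAG at 85 → 39 nt.
Frame +2: ACC CGA CAG TAG GGC TAT CCC ATA GGT ATC ACC CCA GGC GGA GGC GCA TGG GCG TTC GGA CTG GAT ACA ACC TGA ATC TTA CCT AGC GCA CAT — no ATG→stop ORF.
Frame +3: CCC GAC AGT AGG GCT ATC CCA TAG GTA TCA CCC CAG GCG GAG GCG CAT GGG CGT TCG GAC TGG ATA CAA CCT GAA TCT TAC CTA GCG CAC ATA — no ATG→stop ORF.
Frame -1: TAT GTG CGC TAG GTA AGA TTC AGG TTG TAT CCA GTC CGA ACG CCC ATG CGC CTC CGC CTG GGG TGA TAC CTA TGG GAT AGC CCT ACT GTC GGG — ATG at 46, stop TGA at 64 → 21 nt.
Frame -2: ATG TGC GCT AGG TAA GAT TCA GGT TGT ATC CAG TCC GAA CGC CCA TGC GCC TCC GCC TGG GGT GAT ACC TAT GGG ATA GCC CTA CTG TCG GGT — ATG at 2, stop TAA at 14 → 15 nt.
Frame -3: TGT GCG CTA GGT AAG ATT CAG GTT GTA TCC AGT CCG AAC GCC CAT GCG CCT CCG CCT GGG GTG ATA CCT ATG GGA TAG CCC TAC TGT CGG GTT — ATG at 72, stop TAG at 78 → 9 nt.
Forward-strand max 39 nt; reverse-strand max 21 nt. The forward strand has the longer ORF.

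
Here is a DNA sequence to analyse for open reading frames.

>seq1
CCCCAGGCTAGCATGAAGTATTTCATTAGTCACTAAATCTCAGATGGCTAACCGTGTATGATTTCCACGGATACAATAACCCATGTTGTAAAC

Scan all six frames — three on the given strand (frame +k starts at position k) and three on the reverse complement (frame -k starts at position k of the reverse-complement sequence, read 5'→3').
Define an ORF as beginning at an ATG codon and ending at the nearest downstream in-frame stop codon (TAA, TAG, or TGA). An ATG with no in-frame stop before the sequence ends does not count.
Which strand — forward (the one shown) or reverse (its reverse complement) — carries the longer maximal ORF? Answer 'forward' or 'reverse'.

Reverse complement (5'→3'): GTTTACAACATGGGTTATTGTATCCGTGGAAATCATACACGGTTAGCCATCTGAGATTTAGTGACTAATGAAATACTTCATGCTAGCCTGGGG
Frame +1: CCC CAG GCT AGC ATG AAG TAT TTC ATT AGT CAC TAA ATC TCA GAT GGC TAA CCG TGT ATG ATT TCC ACG GAT ACA ATA ACC CAT GTT GTA AAC — ATG at 13, stop TAA at 34 → 24 nt.
Frame +2: CCC AGG CTA GCA TGA AGT ATT TCA TTA GTC ACT AAA TCT CAG ATG GCT AAC CGT GTA TGA TTT CCA CGG ATA CAA TAA CCC ATG TTG TAA — ATG at 44, stop TGA at 59 → 18 nt; ATG at 83, stop TAA at 89 → 9 nt.
Frame +3: CCA GGC TAG CAT GAA GTA TTT CAT TAG TCA CTA AAT CTC AGA TGG CTA ACC GTG TAT GAT TTC CAC GGA TAC AAT AAC CCA TGT TGT AAA — no ATG→stop ORF.
Frame -1: GTT TAC AAC ATG GGT TAT TGT ATC CGT GGA AAT CAT ACA CGG TTA GCC ATC TGA GAT TTA GTG ACT AAT GAA ATA CTT CAT GCT AGC CTG GGG — ATG at 10, stop TGA at 52 → 45 nt.
Frame -2: TTT ACA ACA TGG GTT ATT GTA TCC GTG GAA ATC ATA CAC GGT TAG CCA TCT GAG ATT TAG TGA CTA ATG AAA TAC TTC ATG CTA GCC TGG — no ATG→stop ORF.
Frame -3: TTA CAA CAT GGG TTA TTG TAT CCG TGG AAA TCA TAC ACG GTT AGC CAT CTG AGA TTT AGT GAC TAA TGA AAT ACT TCA TGC TAG CCT GGG — no ATG→stop ORF.
Forward-strand max 24 nt; reverse-strand max 45 nt. The reverse strand has the longer ORF.

reverse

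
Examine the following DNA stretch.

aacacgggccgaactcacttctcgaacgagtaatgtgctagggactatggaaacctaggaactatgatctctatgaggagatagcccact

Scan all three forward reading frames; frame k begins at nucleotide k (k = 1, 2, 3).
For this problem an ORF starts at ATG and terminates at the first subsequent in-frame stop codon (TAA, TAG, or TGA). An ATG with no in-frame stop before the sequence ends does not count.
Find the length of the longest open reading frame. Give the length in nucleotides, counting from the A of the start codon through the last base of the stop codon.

Frame 1: AAC ACG GGC CGA ACT CAC TTC TCG AAC GAG TAA TGT GCT AGG GAC TAT GGA AAC CTA GGA ACT ATG ATC TCT ATG AGG AGA TAG CCC ACT — ATG at 64, stop TAG at 82 → 21 nt; ATG at 73, stop TAG at 82 → 12 nt.
Frame 2: ACA CGG GCC GAA CTC ACT TCT CGA ACG AGT AAT GTG CTA GGG ACT ATG GAA ACC TAG GAA CTA TGA TCT CTA TGA GGA GAT AGC CCA — ATG at 47, stop TAG at 56 → 12 nt.
Frame 3: CAC GGG CCG AAC TCA CTT CTC GAA CGA GTA ATG TGC TAG GGA CTA TGG AAA CCT AGG AAC TAT GAT CTC TAT GAG GAG ATA GCC CAC — ATG at 33, stop TAG at 39 → 9 nt.
Longest: frame 1, positions 64–84, 21 nt = 7 codons = 6 aa. → 21 nucleotides.

21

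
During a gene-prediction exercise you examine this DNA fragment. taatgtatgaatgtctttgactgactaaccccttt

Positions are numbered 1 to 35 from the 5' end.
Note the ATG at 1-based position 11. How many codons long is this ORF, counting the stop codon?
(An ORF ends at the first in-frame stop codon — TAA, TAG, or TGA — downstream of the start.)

Codons from position 11: ATG (11–13), TCT (14–16), TTG (17–19), ACT (20–22), GAC (23–25), TAA (26–28).
TAA is the first in-frame stop; that's 6 codons including the stop.

6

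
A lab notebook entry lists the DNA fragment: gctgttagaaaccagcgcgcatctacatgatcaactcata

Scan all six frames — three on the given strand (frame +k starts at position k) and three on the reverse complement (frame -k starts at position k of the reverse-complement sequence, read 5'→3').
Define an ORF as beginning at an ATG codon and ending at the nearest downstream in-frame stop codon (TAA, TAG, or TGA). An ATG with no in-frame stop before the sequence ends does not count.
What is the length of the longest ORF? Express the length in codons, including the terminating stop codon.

6

Reverse complement (5'→3'): TATGAGTTGATCATGTAGATGCGCGCTGGTTTCTAACAGC
Frame +1: GCT GTT AGA AAC CAG CGC GCA TCT ACA TGA TCA ACT CAT — no ATG→stop ORF.
Frame +2: CTG TTA GAA ACC AGC GCG CAT CTA CAT GAT CAA CTC ATA — no ATG→stop ORF.
Frame +3: TGT TAG AAA CCA GCG CGC ATC TAC ATG ATC AAC TCA — no ATG→stop ORF.
Frame -1: TAT GAG TTG ATC ATG TAG ATG CGC GCT GGT TTC TAA CAG — ATG at 13, stop TAG at 16 → 6 nt; ATG at 19, stop TAA at 34 → 18 nt.
Frame -2: ATG AGT TGA TCA TGT AGA TGC GCG CTG GTT TCT AAC AGC — ATG at 2, stop TGA at 8 → 9 nt.
Frame -3: TGA GTT GAT CAT GTA GAT GCG CGC TGG TTT CTA ACA — no ATG→stop ORF.
Longest: frame -1, positions 19–36, 18 nt = 6 codons = 5 aa. → 6 codons.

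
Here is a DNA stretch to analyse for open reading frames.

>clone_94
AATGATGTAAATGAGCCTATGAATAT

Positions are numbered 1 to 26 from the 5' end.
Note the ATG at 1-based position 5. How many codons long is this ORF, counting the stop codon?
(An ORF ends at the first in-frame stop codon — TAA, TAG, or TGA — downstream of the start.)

Codons from position 5: ATG (5–7), TAA (8–10).
TAA is the first in-frame stop; that's 2 codons including the stop.

2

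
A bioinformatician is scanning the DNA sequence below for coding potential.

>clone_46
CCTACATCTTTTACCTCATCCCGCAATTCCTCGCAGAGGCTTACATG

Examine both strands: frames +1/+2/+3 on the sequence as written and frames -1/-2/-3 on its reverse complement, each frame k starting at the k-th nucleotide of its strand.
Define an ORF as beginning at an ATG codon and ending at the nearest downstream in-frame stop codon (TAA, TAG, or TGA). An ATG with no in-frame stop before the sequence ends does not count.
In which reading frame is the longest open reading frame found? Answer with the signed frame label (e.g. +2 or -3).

Reverse complement (5'→3'): CATGTAAGCCTCTGCGAGGAATTGCGGGATGAGGTAAAAGATGTAGG
Frame +1: CCT ACA TCT TTT ACC TCA TCC CGC AAT TCC TCG CAG AGG CTT ACA — no ATG→stop ORF.
Frame +2: CTA CAT CTT TTA CCT CAT CCC GCA ATT CCT CGC AGA GGC TTA CAT — no ATG→stop ORF.
Frame +3: TAC ATC TTT TAC CTC ATC CCG CAA TTC CTC GCA GAG GCT TAC ATG — no ATG→stop ORF.
Frame -1: CAT GTA AGC CTC TGC GAG GAA TTG CGG GAT GAG GTA AAA GAT GTA — no ATG→stop ORF.
Frame -2: ATG TAA GCC TCT GCG AGG AAT TGC GGG ATG AGG TAA AAG ATG TAG — ATG at 2, stop TAA at 5 → 6 nt; ATG at 29, stop TAA at 35 → 9 nt; ATG at 41, stop TAG at 44 → 6 nt.
Frame -3: TGT AAG CCT CTG CGA GGA ATT GCG GGA TGA GGT AAA AGA TGT AGG — no ATG→stop ORF.
Longest ORF is 9 nt in frame -2 (positions 29–37).

-2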